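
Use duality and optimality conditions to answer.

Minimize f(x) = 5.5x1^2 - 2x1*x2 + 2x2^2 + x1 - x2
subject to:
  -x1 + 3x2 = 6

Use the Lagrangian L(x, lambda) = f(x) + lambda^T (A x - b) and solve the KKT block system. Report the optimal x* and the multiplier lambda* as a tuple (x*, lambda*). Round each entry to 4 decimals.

Form the Lagrangian:
  L(x, lambda) = (1/2) x^T Q x + c^T x + lambda^T (A x - b)
Stationarity (grad_x L = 0): Q x + c + A^T lambda = 0.
Primal feasibility: A x = b.

This gives the KKT block system:
  [ Q   A^T ] [ x     ]   [-c ]
  [ A    0  ] [ lambda ] = [ b ]

Solving the linear system:
  x*      = (0.0659, 2.022)
  lambda* = (-2.3187)
  f(x*)   = 5.978

x* = (0.0659, 2.022), lambda* = (-2.3187)


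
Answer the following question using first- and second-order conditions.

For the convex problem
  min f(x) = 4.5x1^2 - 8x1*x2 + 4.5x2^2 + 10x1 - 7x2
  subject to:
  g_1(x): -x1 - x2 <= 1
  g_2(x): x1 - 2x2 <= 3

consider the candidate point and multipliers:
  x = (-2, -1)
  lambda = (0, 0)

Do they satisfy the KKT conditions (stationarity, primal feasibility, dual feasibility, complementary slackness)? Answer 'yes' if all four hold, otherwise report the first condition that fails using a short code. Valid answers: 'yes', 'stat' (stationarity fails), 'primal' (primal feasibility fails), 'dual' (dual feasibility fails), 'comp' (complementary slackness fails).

Gradient of f: grad f(x) = Q x + c = (0, 0)
Constraint values g_i(x) = a_i^T x - b_i:
  g_1((-2, -1)) = 2
  g_2((-2, -1)) = -3
Stationarity residual: grad f(x) + sum_i lambda_i a_i = (0, 0)
  -> stationarity OK
Primal feasibility (all g_i <= 0): FAILS
Dual feasibility (all lambda_i >= 0): OK
Complementary slackness (lambda_i * g_i(x) = 0 for all i): OK

Verdict: the first failing condition is primal_feasibility -> primal.

primal


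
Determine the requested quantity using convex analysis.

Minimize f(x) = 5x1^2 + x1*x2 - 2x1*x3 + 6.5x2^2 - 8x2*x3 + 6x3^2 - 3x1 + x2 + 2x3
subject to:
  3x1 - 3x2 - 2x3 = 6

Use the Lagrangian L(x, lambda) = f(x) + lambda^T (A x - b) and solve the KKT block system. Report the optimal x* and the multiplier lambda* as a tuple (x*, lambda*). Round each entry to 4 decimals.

Form the Lagrangian:
  L(x, lambda) = (1/2) x^T Q x + c^T x + lambda^T (A x - b)
Stationarity (grad_x L = 0): Q x + c + A^T lambda = 0.
Primal feasibility: A x = b.

This gives the KKT block system:
  [ Q   A^T ] [ x     ]   [-c ]
  [ A    0  ] [ lambda ] = [ b ]

Solving the linear system:
  x*      = (0.5428, -0.8906, -0.8498)
  lambda* = (-1.0791)
  f(x*)   = 1.1278

x* = (0.5428, -0.8906, -0.8498), lambda* = (-1.0791)


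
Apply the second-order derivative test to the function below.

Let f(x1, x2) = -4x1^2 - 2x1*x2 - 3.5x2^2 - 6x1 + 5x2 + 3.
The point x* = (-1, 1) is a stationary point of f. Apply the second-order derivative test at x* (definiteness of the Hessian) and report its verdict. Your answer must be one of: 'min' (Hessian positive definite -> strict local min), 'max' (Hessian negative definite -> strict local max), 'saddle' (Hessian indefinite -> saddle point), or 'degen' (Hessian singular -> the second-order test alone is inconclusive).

Compute the Hessian H = grad^2 f:
  H = [[-8, -2], [-2, -7]]
Verify stationarity: grad f(x*) = H x* + g = (0, 0).
Eigenvalues of H: -9.5616, -5.4384.
Both eigenvalues < 0, so H is negative definite -> x* is a strict local max.

max


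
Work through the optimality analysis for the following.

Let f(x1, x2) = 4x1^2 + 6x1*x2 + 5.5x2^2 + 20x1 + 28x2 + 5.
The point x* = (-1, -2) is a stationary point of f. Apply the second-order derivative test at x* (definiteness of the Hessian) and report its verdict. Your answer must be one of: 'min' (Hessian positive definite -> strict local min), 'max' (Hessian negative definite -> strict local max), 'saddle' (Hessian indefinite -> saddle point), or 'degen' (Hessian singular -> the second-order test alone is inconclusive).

Compute the Hessian H = grad^2 f:
  H = [[8, 6], [6, 11]]
Verify stationarity: grad f(x*) = H x* + g = (0, 0).
Eigenvalues of H: 3.3153, 15.6847.
Both eigenvalues > 0, so H is positive definite -> x* is a strict local min.

min


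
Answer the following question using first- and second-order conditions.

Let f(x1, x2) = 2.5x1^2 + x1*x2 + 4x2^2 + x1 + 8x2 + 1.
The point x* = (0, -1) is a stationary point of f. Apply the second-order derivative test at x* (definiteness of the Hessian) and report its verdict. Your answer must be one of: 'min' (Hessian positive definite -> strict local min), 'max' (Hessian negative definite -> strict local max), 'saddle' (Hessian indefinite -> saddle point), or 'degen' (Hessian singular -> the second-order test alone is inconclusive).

Compute the Hessian H = grad^2 f:
  H = [[5, 1], [1, 8]]
Verify stationarity: grad f(x*) = H x* + g = (0, 0).
Eigenvalues of H: 4.6972, 8.3028.
Both eigenvalues > 0, so H is positive definite -> x* is a strict local min.

min


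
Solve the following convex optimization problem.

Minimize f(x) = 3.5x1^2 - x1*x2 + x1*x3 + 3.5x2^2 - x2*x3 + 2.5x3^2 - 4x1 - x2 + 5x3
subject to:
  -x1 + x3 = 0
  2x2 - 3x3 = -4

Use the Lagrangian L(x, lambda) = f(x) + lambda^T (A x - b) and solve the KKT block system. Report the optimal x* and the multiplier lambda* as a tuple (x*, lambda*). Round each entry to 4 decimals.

Form the Lagrangian:
  L(x, lambda) = (1/2) x^T Q x + c^T x + lambda^T (A x - b)
Stationarity (grad_x L = 0): Q x + c + A^T lambda = 0.
Primal feasibility: A x = b.

This gives the KKT block system:
  [ Q   A^T ] [ x     ]   [-c ]
  [ A    0  ] [ lambda ] = [ b ]

Solving the linear system:
  x*      = (0.7368, -0.8947, 0.7368)
  lambda* = (2.7895, 4.3684)
  f(x*)   = 9.5526

x* = (0.7368, -0.8947, 0.7368), lambda* = (2.7895, 4.3684)


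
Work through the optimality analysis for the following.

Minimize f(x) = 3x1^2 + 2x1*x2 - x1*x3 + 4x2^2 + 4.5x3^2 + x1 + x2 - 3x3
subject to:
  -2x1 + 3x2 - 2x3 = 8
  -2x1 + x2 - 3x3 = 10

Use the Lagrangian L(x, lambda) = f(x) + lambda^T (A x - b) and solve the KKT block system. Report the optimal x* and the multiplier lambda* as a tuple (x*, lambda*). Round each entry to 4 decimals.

Form the Lagrangian:
  L(x, lambda) = (1/2) x^T Q x + c^T x + lambda^T (A x - b)
Stationarity (grad_x L = 0): Q x + c + A^T lambda = 0.
Primal feasibility: A x = b.

This gives the KKT block system:
  [ Q   A^T ] [ x     ]   [-c ]
  [ A    0  ] [ lambda ] = [ b ]

Solving the linear system:
  x*      = (-2.0842, -0.0241, -1.9519)
  lambda* = (4.0808, -8.8814)
  f(x*)   = 29.9579

x* = (-2.0842, -0.0241, -1.9519), lambda* = (4.0808, -8.8814)


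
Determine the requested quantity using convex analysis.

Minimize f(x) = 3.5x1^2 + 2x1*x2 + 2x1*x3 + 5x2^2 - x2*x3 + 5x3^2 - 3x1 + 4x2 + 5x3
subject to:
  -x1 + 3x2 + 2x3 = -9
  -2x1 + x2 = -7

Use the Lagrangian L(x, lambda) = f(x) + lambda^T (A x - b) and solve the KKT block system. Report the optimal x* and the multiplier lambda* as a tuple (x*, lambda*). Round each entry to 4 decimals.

Form the Lagrangian:
  L(x, lambda) = (1/2) x^T Q x + c^T x + lambda^T (A x - b)
Stationarity (grad_x L = 0): Q x + c + A^T lambda = 0.
Primal feasibility: A x = b.

This gives the KKT block system:
  [ Q   A^T ] [ x     ]   [-c ]
  [ A    0  ] [ lambda ] = [ b ]

Solving the linear system:
  x*      = (2.8, -1.4, -1)
  lambda* = (-1, 6.4)
  f(x*)   = 8.4

x* = (2.8, -1.4, -1), lambda* = (-1, 6.4)


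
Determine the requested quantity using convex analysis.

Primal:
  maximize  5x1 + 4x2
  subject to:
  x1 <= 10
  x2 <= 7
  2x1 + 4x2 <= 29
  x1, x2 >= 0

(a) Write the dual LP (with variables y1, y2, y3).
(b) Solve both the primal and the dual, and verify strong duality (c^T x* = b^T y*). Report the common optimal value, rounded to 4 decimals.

The standard primal-dual pair for 'max c^T x s.t. A x <= b, x >= 0' is:
  Dual:  min b^T y  s.t.  A^T y >= c,  y >= 0.

So the dual LP is:
  minimize  10y1 + 7y2 + 29y3
  subject to:
    y1 + 2y3 >= 5
    y2 + 4y3 >= 4
    y1, y2, y3 >= 0

Solving the primal: x* = (10, 2.25).
  primal value c^T x* = 59.
Solving the dual: y* = (3, 0, 1).
  dual value b^T y* = 59.
Strong duality: c^T x* = b^T y*. Confirmed.

59


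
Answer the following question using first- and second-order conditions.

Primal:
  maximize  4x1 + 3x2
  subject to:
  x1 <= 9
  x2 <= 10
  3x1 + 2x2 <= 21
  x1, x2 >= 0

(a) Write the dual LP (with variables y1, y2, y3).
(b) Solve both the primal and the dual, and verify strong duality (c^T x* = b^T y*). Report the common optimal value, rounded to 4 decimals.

The standard primal-dual pair for 'max c^T x s.t. A x <= b, x >= 0' is:
  Dual:  min b^T y  s.t.  A^T y >= c,  y >= 0.

So the dual LP is:
  minimize  9y1 + 10y2 + 21y3
  subject to:
    y1 + 3y3 >= 4
    y2 + 2y3 >= 3
    y1, y2, y3 >= 0

Solving the primal: x* = (0.3333, 10).
  primal value c^T x* = 31.3333.
Solving the dual: y* = (0, 0.3333, 1.3333).
  dual value b^T y* = 31.3333.
Strong duality: c^T x* = b^T y*. Confirmed.

31.3333


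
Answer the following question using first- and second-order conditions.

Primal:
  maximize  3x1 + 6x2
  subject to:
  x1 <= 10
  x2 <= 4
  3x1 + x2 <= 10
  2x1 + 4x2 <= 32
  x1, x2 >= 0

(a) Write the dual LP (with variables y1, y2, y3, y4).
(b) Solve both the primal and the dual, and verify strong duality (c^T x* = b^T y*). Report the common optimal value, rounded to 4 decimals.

The standard primal-dual pair for 'max c^T x s.t. A x <= b, x >= 0' is:
  Dual:  min b^T y  s.t.  A^T y >= c,  y >= 0.

So the dual LP is:
  minimize  10y1 + 4y2 + 10y3 + 32y4
  subject to:
    y1 + 3y3 + 2y4 >= 3
    y2 + y3 + 4y4 >= 6
    y1, y2, y3, y4 >= 0

Solving the primal: x* = (2, 4).
  primal value c^T x* = 30.
Solving the dual: y* = (0, 5, 1, 0).
  dual value b^T y* = 30.
Strong duality: c^T x* = b^T y*. Confirmed.

30


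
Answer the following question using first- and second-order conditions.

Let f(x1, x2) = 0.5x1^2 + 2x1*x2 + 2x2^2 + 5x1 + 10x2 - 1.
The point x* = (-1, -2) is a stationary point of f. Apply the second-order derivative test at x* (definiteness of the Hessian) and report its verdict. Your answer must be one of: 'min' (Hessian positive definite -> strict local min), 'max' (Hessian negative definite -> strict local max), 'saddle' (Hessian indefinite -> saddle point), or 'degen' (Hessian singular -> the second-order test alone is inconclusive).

Compute the Hessian H = grad^2 f:
  H = [[1, 2], [2, 4]]
Verify stationarity: grad f(x*) = H x* + g = (0, 0).
Eigenvalues of H: 0, 5.
H has a zero eigenvalue (singular; positive semidefinite but not definite), so H is neither positive definite, negative definite, nor indefinite. The second-order test alone is inconclusive -> degen.
(Indeed, f is constant along the null direction of H through x*, so x* is not a strict local extremum.)

degen


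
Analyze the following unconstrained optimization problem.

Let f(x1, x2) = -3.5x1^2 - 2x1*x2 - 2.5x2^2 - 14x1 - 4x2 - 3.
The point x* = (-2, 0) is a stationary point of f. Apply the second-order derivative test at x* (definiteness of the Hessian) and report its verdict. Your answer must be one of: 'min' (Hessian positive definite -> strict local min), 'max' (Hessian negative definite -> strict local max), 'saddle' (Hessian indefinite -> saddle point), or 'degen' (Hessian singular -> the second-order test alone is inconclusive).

Compute the Hessian H = grad^2 f:
  H = [[-7, -2], [-2, -5]]
Verify stationarity: grad f(x*) = H x* + g = (0, 0).
Eigenvalues of H: -8.2361, -3.7639.
Both eigenvalues < 0, so H is negative definite -> x* is a strict local max.

max


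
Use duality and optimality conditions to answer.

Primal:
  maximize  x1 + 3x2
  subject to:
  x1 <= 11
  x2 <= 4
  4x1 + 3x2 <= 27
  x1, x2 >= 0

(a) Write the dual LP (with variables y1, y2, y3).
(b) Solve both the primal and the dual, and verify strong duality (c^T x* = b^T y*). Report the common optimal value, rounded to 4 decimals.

The standard primal-dual pair for 'max c^T x s.t. A x <= b, x >= 0' is:
  Dual:  min b^T y  s.t.  A^T y >= c,  y >= 0.

So the dual LP is:
  minimize  11y1 + 4y2 + 27y3
  subject to:
    y1 + 4y3 >= 1
    y2 + 3y3 >= 3
    y1, y2, y3 >= 0

Solving the primal: x* = (3.75, 4).
  primal value c^T x* = 15.75.
Solving the dual: y* = (0, 2.25, 0.25).
  dual value b^T y* = 15.75.
Strong duality: c^T x* = b^T y*. Confirmed.

15.75


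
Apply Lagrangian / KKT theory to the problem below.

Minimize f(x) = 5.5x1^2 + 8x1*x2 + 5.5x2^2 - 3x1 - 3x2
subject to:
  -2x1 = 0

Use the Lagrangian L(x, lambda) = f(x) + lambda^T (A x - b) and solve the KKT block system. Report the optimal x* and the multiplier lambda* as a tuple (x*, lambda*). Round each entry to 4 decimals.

Form the Lagrangian:
  L(x, lambda) = (1/2) x^T Q x + c^T x + lambda^T (A x - b)
Stationarity (grad_x L = 0): Q x + c + A^T lambda = 0.
Primal feasibility: A x = b.

This gives the KKT block system:
  [ Q   A^T ] [ x     ]   [-c ]
  [ A    0  ] [ lambda ] = [ b ]

Solving the linear system:
  x*      = (0, 0.2727)
  lambda* = (-0.4091)
  f(x*)   = -0.4091

x* = (0, 0.2727), lambda* = (-0.4091)


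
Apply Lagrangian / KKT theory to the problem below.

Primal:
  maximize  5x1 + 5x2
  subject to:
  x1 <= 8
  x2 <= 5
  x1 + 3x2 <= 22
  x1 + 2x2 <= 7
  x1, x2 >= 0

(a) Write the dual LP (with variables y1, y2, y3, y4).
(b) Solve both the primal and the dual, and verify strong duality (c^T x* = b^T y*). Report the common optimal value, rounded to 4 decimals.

The standard primal-dual pair for 'max c^T x s.t. A x <= b, x >= 0' is:
  Dual:  min b^T y  s.t.  A^T y >= c,  y >= 0.

So the dual LP is:
  minimize  8y1 + 5y2 + 22y3 + 7y4
  subject to:
    y1 + y3 + y4 >= 5
    y2 + 3y3 + 2y4 >= 5
    y1, y2, y3, y4 >= 0

Solving the primal: x* = (7, 0).
  primal value c^T x* = 35.
Solving the dual: y* = (0, 0, 0, 5).
  dual value b^T y* = 35.
Strong duality: c^T x* = b^T y*. Confirmed.

35


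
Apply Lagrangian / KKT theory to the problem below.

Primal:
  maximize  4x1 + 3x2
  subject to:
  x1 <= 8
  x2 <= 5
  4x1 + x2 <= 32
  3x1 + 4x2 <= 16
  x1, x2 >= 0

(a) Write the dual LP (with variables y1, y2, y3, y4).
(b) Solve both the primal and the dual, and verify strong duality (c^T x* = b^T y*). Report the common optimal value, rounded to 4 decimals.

The standard primal-dual pair for 'max c^T x s.t. A x <= b, x >= 0' is:
  Dual:  min b^T y  s.t.  A^T y >= c,  y >= 0.

So the dual LP is:
  minimize  8y1 + 5y2 + 32y3 + 16y4
  subject to:
    y1 + 4y3 + 3y4 >= 4
    y2 + y3 + 4y4 >= 3
    y1, y2, y3, y4 >= 0

Solving the primal: x* = (5.3333, 0).
  primal value c^T x* = 21.3333.
Solving the dual: y* = (0, 0, 0, 1.3333).
  dual value b^T y* = 21.3333.
Strong duality: c^T x* = b^T y*. Confirmed.

21.3333


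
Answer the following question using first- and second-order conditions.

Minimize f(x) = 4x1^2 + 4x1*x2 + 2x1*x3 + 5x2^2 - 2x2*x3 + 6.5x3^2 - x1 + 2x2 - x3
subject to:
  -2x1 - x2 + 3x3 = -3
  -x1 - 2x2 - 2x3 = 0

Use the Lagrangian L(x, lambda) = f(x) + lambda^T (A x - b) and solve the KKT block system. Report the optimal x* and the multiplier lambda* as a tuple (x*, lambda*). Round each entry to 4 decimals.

Form the Lagrangian:
  L(x, lambda) = (1/2) x^T Q x + c^T x + lambda^T (A x - b)
Stationarity (grad_x L = 0): Q x + c + A^T lambda = 0.
Primal feasibility: A x = b.

This gives the KKT block system:
  [ Q   A^T ] [ x     ]   [-c ]
  [ A    0  ] [ lambda ] = [ b ]

Solving the linear system:
  x*      = (1.0317, -0.1528, -0.3631)
  lambda* = (2.1692, 1.5781)
  f(x*)   = 2.7667

x* = (1.0317, -0.1528, -0.3631), lambda* = (2.1692, 1.5781)


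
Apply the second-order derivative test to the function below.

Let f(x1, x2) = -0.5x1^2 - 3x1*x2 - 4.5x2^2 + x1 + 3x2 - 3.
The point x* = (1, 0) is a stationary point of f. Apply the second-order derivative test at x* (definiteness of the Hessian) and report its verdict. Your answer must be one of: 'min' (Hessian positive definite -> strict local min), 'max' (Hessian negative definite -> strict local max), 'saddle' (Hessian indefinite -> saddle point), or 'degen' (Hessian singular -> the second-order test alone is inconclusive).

Compute the Hessian H = grad^2 f:
  H = [[-1, -3], [-3, -9]]
Verify stationarity: grad f(x*) = H x* + g = (0, 0).
Eigenvalues of H: -10, 0.
H has a zero eigenvalue (singular; negative semidefinite but not definite), so H is neither positive definite, negative definite, nor indefinite. The second-order test alone is inconclusive -> degen.
(Indeed, f is constant along the null direction of H through x*, so x* is not a strict local extremum.)

degen


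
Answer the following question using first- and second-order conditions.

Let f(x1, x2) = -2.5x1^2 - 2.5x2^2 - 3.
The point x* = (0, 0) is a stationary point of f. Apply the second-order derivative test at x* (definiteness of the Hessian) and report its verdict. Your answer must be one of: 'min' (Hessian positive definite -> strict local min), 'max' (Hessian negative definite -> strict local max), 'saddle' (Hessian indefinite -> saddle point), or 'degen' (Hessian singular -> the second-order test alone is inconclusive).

Compute the Hessian H = grad^2 f:
  H = [[-5, 0], [0, -5]]
Verify stationarity: grad f(x*) = H x* + g = (0, 0).
Eigenvalues of H: -5, -5.
Both eigenvalues < 0, so H is negative definite -> x* is a strict local max.

max


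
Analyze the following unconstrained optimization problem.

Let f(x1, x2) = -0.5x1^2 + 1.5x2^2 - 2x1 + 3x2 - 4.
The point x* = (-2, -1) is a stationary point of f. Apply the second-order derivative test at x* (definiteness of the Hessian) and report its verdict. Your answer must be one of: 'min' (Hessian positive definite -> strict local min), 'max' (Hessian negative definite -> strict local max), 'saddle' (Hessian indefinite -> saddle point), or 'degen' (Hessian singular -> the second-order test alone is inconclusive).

Compute the Hessian H = grad^2 f:
  H = [[-1, 0], [0, 3]]
Verify stationarity: grad f(x*) = H x* + g = (0, 0).
Eigenvalues of H: -1, 3.
Eigenvalues have mixed signs, so H is indefinite -> x* is a saddle point.

saddle


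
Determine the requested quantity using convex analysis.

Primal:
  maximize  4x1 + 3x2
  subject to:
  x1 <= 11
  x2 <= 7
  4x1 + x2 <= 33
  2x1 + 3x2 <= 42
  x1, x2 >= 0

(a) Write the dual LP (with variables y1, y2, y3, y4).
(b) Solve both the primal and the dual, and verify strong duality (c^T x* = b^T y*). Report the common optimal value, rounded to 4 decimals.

The standard primal-dual pair for 'max c^T x s.t. A x <= b, x >= 0' is:
  Dual:  min b^T y  s.t.  A^T y >= c,  y >= 0.

So the dual LP is:
  minimize  11y1 + 7y2 + 33y3 + 42y4
  subject to:
    y1 + 4y3 + 2y4 >= 4
    y2 + y3 + 3y4 >= 3
    y1, y2, y3, y4 >= 0

Solving the primal: x* = (6.5, 7).
  primal value c^T x* = 47.
Solving the dual: y* = (0, 2, 1, 0).
  dual value b^T y* = 47.
Strong duality: c^T x* = b^T y*. Confirmed.

47


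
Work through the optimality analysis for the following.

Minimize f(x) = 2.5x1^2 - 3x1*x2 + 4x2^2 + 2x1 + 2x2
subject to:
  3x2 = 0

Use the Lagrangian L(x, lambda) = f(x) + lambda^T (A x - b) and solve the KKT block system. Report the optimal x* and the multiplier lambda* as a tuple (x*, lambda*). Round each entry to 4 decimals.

Form the Lagrangian:
  L(x, lambda) = (1/2) x^T Q x + c^T x + lambda^T (A x - b)
Stationarity (grad_x L = 0): Q x + c + A^T lambda = 0.
Primal feasibility: A x = b.

This gives the KKT block system:
  [ Q   A^T ] [ x     ]   [-c ]
  [ A    0  ] [ lambda ] = [ b ]

Solving the linear system:
  x*      = (-0.4, 0)
  lambda* = (-1.0667)
  f(x*)   = -0.4

x* = (-0.4, 0), lambda* = (-1.0667)


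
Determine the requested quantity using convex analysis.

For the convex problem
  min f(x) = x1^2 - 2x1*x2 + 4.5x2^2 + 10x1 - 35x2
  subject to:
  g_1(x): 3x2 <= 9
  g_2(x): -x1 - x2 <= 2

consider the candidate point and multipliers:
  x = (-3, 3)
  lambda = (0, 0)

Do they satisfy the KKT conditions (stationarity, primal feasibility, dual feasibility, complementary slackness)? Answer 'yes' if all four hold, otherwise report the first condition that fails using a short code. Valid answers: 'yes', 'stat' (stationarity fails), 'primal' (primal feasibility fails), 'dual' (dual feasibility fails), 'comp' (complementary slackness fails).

Gradient of f: grad f(x) = Q x + c = (-2, -2)
Constraint values g_i(x) = a_i^T x - b_i:
  g_1((-3, 3)) = 0
  g_2((-3, 3)) = -2
Stationarity residual: grad f(x) + sum_i lambda_i a_i = (-2, -2)
  -> stationarity FAILS
Primal feasibility (all g_i <= 0): OK
Dual feasibility (all lambda_i >= 0): OK
Complementary slackness (lambda_i * g_i(x) = 0 for all i): OK

Verdict: the first failing condition is stationarity -> stat.

stat


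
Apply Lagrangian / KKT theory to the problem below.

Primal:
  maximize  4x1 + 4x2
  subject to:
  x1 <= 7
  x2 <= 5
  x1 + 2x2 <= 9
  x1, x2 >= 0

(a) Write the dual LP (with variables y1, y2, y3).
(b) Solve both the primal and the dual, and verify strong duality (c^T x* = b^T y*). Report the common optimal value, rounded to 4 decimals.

The standard primal-dual pair for 'max c^T x s.t. A x <= b, x >= 0' is:
  Dual:  min b^T y  s.t.  A^T y >= c,  y >= 0.

So the dual LP is:
  minimize  7y1 + 5y2 + 9y3
  subject to:
    y1 + y3 >= 4
    y2 + 2y3 >= 4
    y1, y2, y3 >= 0

Solving the primal: x* = (7, 1).
  primal value c^T x* = 32.
Solving the dual: y* = (2, 0, 2).
  dual value b^T y* = 32.
Strong duality: c^T x* = b^T y*. Confirmed.

32


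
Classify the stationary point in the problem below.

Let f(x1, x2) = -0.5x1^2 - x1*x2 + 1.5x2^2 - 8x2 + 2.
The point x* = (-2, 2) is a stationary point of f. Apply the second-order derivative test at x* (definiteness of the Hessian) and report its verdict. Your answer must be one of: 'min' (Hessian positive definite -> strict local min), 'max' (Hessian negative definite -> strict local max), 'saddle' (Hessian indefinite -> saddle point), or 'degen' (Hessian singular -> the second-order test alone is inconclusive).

Compute the Hessian H = grad^2 f:
  H = [[-1, -1], [-1, 3]]
Verify stationarity: grad f(x*) = H x* + g = (0, 0).
Eigenvalues of H: -1.2361, 3.2361.
Eigenvalues have mixed signs, so H is indefinite -> x* is a saddle point.

saddle


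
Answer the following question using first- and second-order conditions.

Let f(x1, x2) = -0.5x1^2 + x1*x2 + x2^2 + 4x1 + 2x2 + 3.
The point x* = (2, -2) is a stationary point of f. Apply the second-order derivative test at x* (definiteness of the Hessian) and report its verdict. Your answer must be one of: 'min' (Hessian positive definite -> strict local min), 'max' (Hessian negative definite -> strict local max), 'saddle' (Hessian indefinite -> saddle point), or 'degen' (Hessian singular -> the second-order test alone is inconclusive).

Compute the Hessian H = grad^2 f:
  H = [[-1, 1], [1, 2]]
Verify stationarity: grad f(x*) = H x* + g = (0, 0).
Eigenvalues of H: -1.3028, 2.3028.
Eigenvalues have mixed signs, so H is indefinite -> x* is a saddle point.

saddle


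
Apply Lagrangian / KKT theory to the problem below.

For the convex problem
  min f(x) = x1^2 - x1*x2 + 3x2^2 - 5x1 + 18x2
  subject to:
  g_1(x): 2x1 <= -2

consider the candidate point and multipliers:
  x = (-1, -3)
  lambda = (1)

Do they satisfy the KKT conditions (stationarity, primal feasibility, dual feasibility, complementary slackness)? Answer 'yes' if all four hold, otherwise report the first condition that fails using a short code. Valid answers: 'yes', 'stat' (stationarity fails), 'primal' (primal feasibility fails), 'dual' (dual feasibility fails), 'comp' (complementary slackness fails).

Gradient of f: grad f(x) = Q x + c = (-4, 1)
Constraint values g_i(x) = a_i^T x - b_i:
  g_1((-1, -3)) = 0
Stationarity residual: grad f(x) + sum_i lambda_i a_i = (-2, 1)
  -> stationarity FAILS
Primal feasibility (all g_i <= 0): OK
Dual feasibility (all lambda_i >= 0): OK
Complementary slackness (lambda_i * g_i(x) = 0 for all i): OK

Verdict: the first failing condition is stationarity -> stat.

stat


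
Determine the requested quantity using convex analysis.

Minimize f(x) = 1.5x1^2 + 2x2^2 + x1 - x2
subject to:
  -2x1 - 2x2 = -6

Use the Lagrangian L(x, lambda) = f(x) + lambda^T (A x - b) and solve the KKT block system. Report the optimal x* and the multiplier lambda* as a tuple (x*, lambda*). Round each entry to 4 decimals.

Form the Lagrangian:
  L(x, lambda) = (1/2) x^T Q x + c^T x + lambda^T (A x - b)
Stationarity (grad_x L = 0): Q x + c + A^T lambda = 0.
Primal feasibility: A x = b.

This gives the KKT block system:
  [ Q   A^T ] [ x     ]   [-c ]
  [ A    0  ] [ lambda ] = [ b ]

Solving the linear system:
  x*      = (1.4286, 1.5714)
  lambda* = (2.6429)
  f(x*)   = 7.8571

x* = (1.4286, 1.5714), lambda* = (2.6429)


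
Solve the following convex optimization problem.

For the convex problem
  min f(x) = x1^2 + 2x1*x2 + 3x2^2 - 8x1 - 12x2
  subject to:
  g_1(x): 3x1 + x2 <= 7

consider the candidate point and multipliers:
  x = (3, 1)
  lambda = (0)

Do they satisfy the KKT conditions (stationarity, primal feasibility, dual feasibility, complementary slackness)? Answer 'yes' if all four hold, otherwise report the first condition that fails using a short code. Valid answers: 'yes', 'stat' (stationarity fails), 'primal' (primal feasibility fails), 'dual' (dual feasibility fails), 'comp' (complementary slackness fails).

Gradient of f: grad f(x) = Q x + c = (0, 0)
Constraint values g_i(x) = a_i^T x - b_i:
  g_1((3, 1)) = 3
Stationarity residual: grad f(x) + sum_i lambda_i a_i = (0, 0)
  -> stationarity OK
Primal feasibility (all g_i <= 0): FAILS
Dual feasibility (all lambda_i >= 0): OK
Complementary slackness (lambda_i * g_i(x) = 0 for all i): OK

Verdict: the first failing condition is primal_feasibility -> primal.

primal


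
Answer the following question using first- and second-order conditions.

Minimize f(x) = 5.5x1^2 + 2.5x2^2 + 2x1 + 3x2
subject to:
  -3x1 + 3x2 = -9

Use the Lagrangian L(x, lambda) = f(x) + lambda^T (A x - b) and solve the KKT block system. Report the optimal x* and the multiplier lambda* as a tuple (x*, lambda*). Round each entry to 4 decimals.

Form the Lagrangian:
  L(x, lambda) = (1/2) x^T Q x + c^T x + lambda^T (A x - b)
Stationarity (grad_x L = 0): Q x + c + A^T lambda = 0.
Primal feasibility: A x = b.

This gives the KKT block system:
  [ Q   A^T ] [ x     ]   [-c ]
  [ A    0  ] [ lambda ] = [ b ]

Solving the linear system:
  x*      = (0.625, -2.375)
  lambda* = (2.9583)
  f(x*)   = 10.375

x* = (0.625, -2.375), lambda* = (2.9583)


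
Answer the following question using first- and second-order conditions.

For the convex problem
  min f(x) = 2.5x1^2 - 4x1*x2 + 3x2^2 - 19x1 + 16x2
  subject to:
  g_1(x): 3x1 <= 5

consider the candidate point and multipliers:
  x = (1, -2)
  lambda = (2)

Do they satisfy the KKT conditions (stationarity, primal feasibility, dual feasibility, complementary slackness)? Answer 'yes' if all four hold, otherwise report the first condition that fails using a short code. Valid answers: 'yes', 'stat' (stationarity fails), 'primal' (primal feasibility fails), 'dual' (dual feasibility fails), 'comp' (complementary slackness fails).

Gradient of f: grad f(x) = Q x + c = (-6, 0)
Constraint values g_i(x) = a_i^T x - b_i:
  g_1((1, -2)) = -2
Stationarity residual: grad f(x) + sum_i lambda_i a_i = (0, 0)
  -> stationarity OK
Primal feasibility (all g_i <= 0): OK
Dual feasibility (all lambda_i >= 0): OK
Complementary slackness (lambda_i * g_i(x) = 0 for all i): FAILS

Verdict: the first failing condition is complementary_slackness -> comp.

comp


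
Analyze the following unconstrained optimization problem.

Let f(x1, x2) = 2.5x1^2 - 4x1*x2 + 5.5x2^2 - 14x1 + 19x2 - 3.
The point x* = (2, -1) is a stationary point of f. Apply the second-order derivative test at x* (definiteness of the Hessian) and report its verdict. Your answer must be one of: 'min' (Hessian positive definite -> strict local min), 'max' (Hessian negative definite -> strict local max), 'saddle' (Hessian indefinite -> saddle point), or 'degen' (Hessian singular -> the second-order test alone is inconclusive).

Compute the Hessian H = grad^2 f:
  H = [[5, -4], [-4, 11]]
Verify stationarity: grad f(x*) = H x* + g = (0, 0).
Eigenvalues of H: 3, 13.
Both eigenvalues > 0, so H is positive definite -> x* is a strict local min.

min


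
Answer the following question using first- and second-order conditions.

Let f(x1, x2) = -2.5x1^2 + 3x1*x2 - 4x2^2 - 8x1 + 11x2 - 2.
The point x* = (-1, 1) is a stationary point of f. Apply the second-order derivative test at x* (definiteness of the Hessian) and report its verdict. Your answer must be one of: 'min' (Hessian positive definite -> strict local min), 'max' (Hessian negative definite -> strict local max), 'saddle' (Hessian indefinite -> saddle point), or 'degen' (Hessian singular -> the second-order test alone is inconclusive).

Compute the Hessian H = grad^2 f:
  H = [[-5, 3], [3, -8]]
Verify stationarity: grad f(x*) = H x* + g = (0, 0).
Eigenvalues of H: -9.8541, -3.1459.
Both eigenvalues < 0, so H is negative definite -> x* is a strict local max.

max


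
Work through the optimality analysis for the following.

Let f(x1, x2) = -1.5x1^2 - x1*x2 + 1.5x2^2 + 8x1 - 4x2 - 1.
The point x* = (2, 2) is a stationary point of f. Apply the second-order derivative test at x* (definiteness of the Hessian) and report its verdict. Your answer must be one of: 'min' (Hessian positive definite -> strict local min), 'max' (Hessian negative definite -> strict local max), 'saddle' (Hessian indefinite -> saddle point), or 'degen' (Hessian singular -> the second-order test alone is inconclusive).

Compute the Hessian H = grad^2 f:
  H = [[-3, -1], [-1, 3]]
Verify stationarity: grad f(x*) = H x* + g = (0, 0).
Eigenvalues of H: -3.1623, 3.1623.
Eigenvalues have mixed signs, so H is indefinite -> x* is a saddle point.

saddle


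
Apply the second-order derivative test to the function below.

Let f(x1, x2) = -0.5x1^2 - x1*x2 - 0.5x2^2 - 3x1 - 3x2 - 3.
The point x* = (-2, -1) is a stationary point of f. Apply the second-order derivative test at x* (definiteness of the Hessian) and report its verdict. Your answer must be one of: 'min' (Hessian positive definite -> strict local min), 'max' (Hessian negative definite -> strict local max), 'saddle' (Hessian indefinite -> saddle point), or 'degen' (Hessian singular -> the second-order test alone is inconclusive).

Compute the Hessian H = grad^2 f:
  H = [[-1, -1], [-1, -1]]
Verify stationarity: grad f(x*) = H x* + g = (0, 0).
Eigenvalues of H: -2, 0.
H has a zero eigenvalue (singular; negative semidefinite but not definite), so H is neither positive definite, negative definite, nor indefinite. The second-order test alone is inconclusive -> degen.
(Indeed, f is constant along the null direction of H through x*, so x* is not a strict local extremum.)

degen


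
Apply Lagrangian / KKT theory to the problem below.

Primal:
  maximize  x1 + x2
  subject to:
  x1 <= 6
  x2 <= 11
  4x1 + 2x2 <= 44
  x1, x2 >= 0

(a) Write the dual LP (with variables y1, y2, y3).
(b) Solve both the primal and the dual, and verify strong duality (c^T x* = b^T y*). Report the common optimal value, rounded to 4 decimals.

The standard primal-dual pair for 'max c^T x s.t. A x <= b, x >= 0' is:
  Dual:  min b^T y  s.t.  A^T y >= c,  y >= 0.

So the dual LP is:
  minimize  6y1 + 11y2 + 44y3
  subject to:
    y1 + 4y3 >= 1
    y2 + 2y3 >= 1
    y1, y2, y3 >= 0

Solving the primal: x* = (5.5, 11).
  primal value c^T x* = 16.5.
Solving the dual: y* = (0, 0.5, 0.25).
  dual value b^T y* = 16.5.
Strong duality: c^T x* = b^T y*. Confirmed.

16.5


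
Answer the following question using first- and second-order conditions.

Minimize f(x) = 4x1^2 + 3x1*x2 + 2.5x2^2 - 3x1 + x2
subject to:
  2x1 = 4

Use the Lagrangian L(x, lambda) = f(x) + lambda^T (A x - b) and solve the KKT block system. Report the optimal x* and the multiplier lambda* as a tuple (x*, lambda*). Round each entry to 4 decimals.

Form the Lagrangian:
  L(x, lambda) = (1/2) x^T Q x + c^T x + lambda^T (A x - b)
Stationarity (grad_x L = 0): Q x + c + A^T lambda = 0.
Primal feasibility: A x = b.

This gives the KKT block system:
  [ Q   A^T ] [ x     ]   [-c ]
  [ A    0  ] [ lambda ] = [ b ]

Solving the linear system:
  x*      = (2, -1.4)
  lambda* = (-4.4)
  f(x*)   = 5.1

x* = (2, -1.4), lambda* = (-4.4)


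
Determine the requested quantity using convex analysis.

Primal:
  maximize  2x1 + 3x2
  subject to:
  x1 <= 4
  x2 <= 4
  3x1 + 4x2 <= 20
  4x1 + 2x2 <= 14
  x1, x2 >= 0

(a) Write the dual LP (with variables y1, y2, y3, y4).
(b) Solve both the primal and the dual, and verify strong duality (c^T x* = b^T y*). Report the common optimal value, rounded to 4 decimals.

The standard primal-dual pair for 'max c^T x s.t. A x <= b, x >= 0' is:
  Dual:  min b^T y  s.t.  A^T y >= c,  y >= 0.

So the dual LP is:
  minimize  4y1 + 4y2 + 20y3 + 14y4
  subject to:
    y1 + 3y3 + 4y4 >= 2
    y2 + 4y3 + 2y4 >= 3
    y1, y2, y3, y4 >= 0

Solving the primal: x* = (1.3333, 4).
  primal value c^T x* = 14.6667.
Solving the dual: y* = (0, 0.3333, 0.6667, 0).
  dual value b^T y* = 14.6667.
Strong duality: c^T x* = b^T y*. Confirmed.

14.6667


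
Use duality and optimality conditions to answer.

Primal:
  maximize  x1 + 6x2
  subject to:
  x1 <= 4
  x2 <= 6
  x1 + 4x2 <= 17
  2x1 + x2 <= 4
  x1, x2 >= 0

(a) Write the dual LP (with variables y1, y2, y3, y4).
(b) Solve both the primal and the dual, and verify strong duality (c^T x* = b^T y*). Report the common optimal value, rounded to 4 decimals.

The standard primal-dual pair for 'max c^T x s.t. A x <= b, x >= 0' is:
  Dual:  min b^T y  s.t.  A^T y >= c,  y >= 0.

So the dual LP is:
  minimize  4y1 + 6y2 + 17y3 + 4y4
  subject to:
    y1 + y3 + 2y4 >= 1
    y2 + 4y3 + y4 >= 6
    y1, y2, y3, y4 >= 0

Solving the primal: x* = (0, 4).
  primal value c^T x* = 24.
Solving the dual: y* = (0, 0, 0, 6).
  dual value b^T y* = 24.
Strong duality: c^T x* = b^T y*. Confirmed.

24


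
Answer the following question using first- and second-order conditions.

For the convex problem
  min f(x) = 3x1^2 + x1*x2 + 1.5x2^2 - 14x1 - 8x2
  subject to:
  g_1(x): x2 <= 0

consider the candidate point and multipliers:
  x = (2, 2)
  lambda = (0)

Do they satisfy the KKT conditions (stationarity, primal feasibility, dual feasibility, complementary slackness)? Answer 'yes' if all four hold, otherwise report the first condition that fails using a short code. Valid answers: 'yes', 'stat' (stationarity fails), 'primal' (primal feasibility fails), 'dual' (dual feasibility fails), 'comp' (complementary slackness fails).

Gradient of f: grad f(x) = Q x + c = (0, 0)
Constraint values g_i(x) = a_i^T x - b_i:
  g_1((2, 2)) = 2
Stationarity residual: grad f(x) + sum_i lambda_i a_i = (0, 0)
  -> stationarity OK
Primal feasibility (all g_i <= 0): FAILS
Dual feasibility (all lambda_i >= 0): OK
Complementary slackness (lambda_i * g_i(x) = 0 for all i): OK

Verdict: the first failing condition is primal_feasibility -> primal.

primal


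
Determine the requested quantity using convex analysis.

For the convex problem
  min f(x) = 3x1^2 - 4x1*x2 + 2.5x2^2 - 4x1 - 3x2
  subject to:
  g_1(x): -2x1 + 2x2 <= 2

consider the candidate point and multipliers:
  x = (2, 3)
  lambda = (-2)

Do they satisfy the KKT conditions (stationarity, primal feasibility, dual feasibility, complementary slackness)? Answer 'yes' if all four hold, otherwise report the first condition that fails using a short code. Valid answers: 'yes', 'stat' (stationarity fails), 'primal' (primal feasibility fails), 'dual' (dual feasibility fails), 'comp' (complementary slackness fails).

Gradient of f: grad f(x) = Q x + c = (-4, 4)
Constraint values g_i(x) = a_i^T x - b_i:
  g_1((2, 3)) = 0
Stationarity residual: grad f(x) + sum_i lambda_i a_i = (0, 0)
  -> stationarity OK
Primal feasibility (all g_i <= 0): OK
Dual feasibility (all lambda_i >= 0): FAILS
Complementary slackness (lambda_i * g_i(x) = 0 for all i): OK

Verdict: the first failing condition is dual_feasibility -> dual.

dual


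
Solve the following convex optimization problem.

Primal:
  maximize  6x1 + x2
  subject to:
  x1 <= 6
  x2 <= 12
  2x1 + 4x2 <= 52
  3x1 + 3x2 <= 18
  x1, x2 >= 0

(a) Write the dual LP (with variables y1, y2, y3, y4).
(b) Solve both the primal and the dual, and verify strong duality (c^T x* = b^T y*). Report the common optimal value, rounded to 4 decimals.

The standard primal-dual pair for 'max c^T x s.t. A x <= b, x >= 0' is:
  Dual:  min b^T y  s.t.  A^T y >= c,  y >= 0.

So the dual LP is:
  minimize  6y1 + 12y2 + 52y3 + 18y4
  subject to:
    y1 + 2y3 + 3y4 >= 6
    y2 + 4y3 + 3y4 >= 1
    y1, y2, y3, y4 >= 0

Solving the primal: x* = (6, 0).
  primal value c^T x* = 36.
Solving the dual: y* = (5, 0, 0, 0.3333).
  dual value b^T y* = 36.
Strong duality: c^T x* = b^T y*. Confirmed.

36


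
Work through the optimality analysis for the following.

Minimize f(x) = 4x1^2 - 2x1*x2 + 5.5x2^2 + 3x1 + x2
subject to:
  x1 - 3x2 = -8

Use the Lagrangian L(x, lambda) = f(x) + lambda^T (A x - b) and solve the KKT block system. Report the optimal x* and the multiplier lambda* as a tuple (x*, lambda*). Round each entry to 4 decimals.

Form the Lagrangian:
  L(x, lambda) = (1/2) x^T Q x + c^T x + lambda^T (A x - b)
Stationarity (grad_x L = 0): Q x + c + A^T lambda = 0.
Primal feasibility: A x = b.

This gives the KKT block system:
  [ Q   A^T ] [ x     ]   [-c ]
  [ A    0  ] [ lambda ] = [ b ]

Solving the linear system:
  x*      = (-0.9859, 2.338)
  lambda* = (9.5634)
  f(x*)   = 37.9437

x* = (-0.9859, 2.338), lambda* = (9.5634)


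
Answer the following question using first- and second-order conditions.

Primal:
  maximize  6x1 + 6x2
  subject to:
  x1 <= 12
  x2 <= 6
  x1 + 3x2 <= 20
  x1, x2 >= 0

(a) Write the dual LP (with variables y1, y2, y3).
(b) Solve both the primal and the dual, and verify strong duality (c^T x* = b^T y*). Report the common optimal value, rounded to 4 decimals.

The standard primal-dual pair for 'max c^T x s.t. A x <= b, x >= 0' is:
  Dual:  min b^T y  s.t.  A^T y >= c,  y >= 0.

So the dual LP is:
  minimize  12y1 + 6y2 + 20y3
  subject to:
    y1 + y3 >= 6
    y2 + 3y3 >= 6
    y1, y2, y3 >= 0

Solving the primal: x* = (12, 2.6667).
  primal value c^T x* = 88.
Solving the dual: y* = (4, 0, 2).
  dual value b^T y* = 88.
Strong duality: c^T x* = b^T y*. Confirmed.

88


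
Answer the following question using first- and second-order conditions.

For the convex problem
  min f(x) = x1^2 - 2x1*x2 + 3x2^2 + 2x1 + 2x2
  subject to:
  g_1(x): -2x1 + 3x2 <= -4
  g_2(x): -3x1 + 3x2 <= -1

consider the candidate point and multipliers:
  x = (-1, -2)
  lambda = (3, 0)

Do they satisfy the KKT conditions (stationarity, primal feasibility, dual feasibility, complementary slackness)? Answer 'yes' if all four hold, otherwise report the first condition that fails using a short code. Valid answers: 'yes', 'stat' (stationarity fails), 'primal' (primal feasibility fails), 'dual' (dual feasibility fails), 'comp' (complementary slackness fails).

Gradient of f: grad f(x) = Q x + c = (4, -8)
Constraint values g_i(x) = a_i^T x - b_i:
  g_1((-1, -2)) = 0
  g_2((-1, -2)) = -2
Stationarity residual: grad f(x) + sum_i lambda_i a_i = (-2, 1)
  -> stationarity FAILS
Primal feasibility (all g_i <= 0): OK
Dual feasibility (all lambda_i >= 0): OK
Complementary slackness (lambda_i * g_i(x) = 0 for all i): OK

Verdict: the first failing condition is stationarity -> stat.

stat


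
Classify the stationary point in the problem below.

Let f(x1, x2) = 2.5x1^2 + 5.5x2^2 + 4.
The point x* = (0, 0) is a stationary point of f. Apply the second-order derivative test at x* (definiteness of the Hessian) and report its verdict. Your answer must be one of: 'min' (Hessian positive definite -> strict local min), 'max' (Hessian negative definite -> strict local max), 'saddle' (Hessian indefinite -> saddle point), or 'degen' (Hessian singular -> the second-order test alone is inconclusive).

Compute the Hessian H = grad^2 f:
  H = [[5, 0], [0, 11]]
Verify stationarity: grad f(x*) = H x* + g = (0, 0).
Eigenvalues of H: 5, 11.
Both eigenvalues > 0, so H is positive definite -> x* is a strict local min.

min


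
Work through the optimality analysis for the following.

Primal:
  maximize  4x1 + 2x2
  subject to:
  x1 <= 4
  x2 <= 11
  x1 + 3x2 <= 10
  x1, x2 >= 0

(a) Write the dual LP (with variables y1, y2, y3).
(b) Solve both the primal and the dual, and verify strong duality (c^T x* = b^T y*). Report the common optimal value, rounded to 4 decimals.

The standard primal-dual pair for 'max c^T x s.t. A x <= b, x >= 0' is:
  Dual:  min b^T y  s.t.  A^T y >= c,  y >= 0.

So the dual LP is:
  minimize  4y1 + 11y2 + 10y3
  subject to:
    y1 + y3 >= 4
    y2 + 3y3 >= 2
    y1, y2, y3 >= 0

Solving the primal: x* = (4, 2).
  primal value c^T x* = 20.
Solving the dual: y* = (3.3333, 0, 0.6667).
  dual value b^T y* = 20.
Strong duality: c^T x* = b^T y*. Confirmed.

20
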